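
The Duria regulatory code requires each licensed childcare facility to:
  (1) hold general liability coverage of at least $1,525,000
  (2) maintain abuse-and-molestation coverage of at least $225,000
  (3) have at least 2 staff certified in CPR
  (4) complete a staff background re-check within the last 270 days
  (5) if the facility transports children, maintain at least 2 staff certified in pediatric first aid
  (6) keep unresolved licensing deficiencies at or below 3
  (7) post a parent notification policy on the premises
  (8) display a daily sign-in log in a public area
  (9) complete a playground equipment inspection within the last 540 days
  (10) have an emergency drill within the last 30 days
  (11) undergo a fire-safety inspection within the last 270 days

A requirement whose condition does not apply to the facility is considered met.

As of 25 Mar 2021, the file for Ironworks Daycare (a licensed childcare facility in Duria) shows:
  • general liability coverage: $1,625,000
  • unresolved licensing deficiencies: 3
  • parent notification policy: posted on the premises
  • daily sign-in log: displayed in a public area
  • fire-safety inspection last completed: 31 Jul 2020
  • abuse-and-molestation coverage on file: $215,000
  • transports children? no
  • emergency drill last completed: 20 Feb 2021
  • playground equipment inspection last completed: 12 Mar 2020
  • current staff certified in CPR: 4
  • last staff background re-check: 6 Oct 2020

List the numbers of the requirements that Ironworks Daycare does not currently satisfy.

2, 10

1. general liability coverage $1,625,000 ≥ $1,525,000 → met
2. abuse-and-molestation coverage $215,000 < $225,000 → not met
3. staff certified in CPR 4 ≥ 2 → met
4. staff background re-check 170 days ago vs limit 270 → met
5. condition 'transports children' does not hold → requirement n/a → met
6. unresolved licensing deficiencies 3 ≤ 3 → met
7. parent notification policy present → met
8. daily sign-in log present → met
9. playground equipment inspection 378 days ago vs limit 540 → met
10. emergency drill 33 days ago vs limit 30 → not met
11. fire-safety inspection 237 days ago vs limit 270 → met
Not met: 2, 10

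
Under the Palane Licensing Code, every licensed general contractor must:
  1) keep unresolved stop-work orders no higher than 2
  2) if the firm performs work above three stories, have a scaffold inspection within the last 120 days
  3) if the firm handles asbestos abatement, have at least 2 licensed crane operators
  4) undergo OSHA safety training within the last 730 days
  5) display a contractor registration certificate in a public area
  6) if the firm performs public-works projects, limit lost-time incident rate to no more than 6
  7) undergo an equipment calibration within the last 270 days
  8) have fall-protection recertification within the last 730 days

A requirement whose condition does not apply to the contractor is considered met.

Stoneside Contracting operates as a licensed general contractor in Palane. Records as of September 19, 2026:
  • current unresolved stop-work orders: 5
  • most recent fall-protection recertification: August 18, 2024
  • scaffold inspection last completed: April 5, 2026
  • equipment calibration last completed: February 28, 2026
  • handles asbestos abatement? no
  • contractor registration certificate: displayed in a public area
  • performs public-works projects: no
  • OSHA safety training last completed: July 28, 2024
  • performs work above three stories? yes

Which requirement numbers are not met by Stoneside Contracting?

1, 2, 4, 8

1. unresolved stop-work orders 5 > 2 → not met
2. condition 'performs work above three stories' holds; scaffold inspection 167 days ago vs limit 120 → not met
3. condition 'handles asbestos abatement' does not hold → requirement n/a → met
4. OSHA safety training 783 days ago vs limit 730 → not met
5. contractor registration certificate present → met
6. condition 'performs public-works projects' does not hold → requirement n/a → met
7. equipment calibration 203 days ago vs limit 270 → met
8. fall-protection recertification 762 days ago vs limit 730 → not met
Not met: 1, 2, 4, 8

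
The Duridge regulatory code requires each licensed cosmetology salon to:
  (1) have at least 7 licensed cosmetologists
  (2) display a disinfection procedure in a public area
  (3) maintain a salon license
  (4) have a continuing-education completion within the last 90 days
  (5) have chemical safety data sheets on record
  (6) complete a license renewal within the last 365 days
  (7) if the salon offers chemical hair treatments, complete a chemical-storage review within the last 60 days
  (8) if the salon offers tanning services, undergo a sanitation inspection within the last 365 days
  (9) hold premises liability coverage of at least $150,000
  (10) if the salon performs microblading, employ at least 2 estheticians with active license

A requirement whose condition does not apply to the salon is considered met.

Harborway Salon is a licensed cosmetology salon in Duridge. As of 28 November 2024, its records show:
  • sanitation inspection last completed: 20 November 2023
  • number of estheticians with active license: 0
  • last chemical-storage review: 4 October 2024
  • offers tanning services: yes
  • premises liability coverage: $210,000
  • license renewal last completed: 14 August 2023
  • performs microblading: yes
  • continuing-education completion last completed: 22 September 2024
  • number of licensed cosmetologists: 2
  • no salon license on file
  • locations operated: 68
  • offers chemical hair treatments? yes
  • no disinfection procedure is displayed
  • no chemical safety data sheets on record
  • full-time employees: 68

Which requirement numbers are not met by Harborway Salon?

1, 2, 3, 5, 6, 8, 10

1. licensed cosmetologists 2 < 7 → not met
2. disinfection procedure absent → not met
3. salon license absent → not met
4. continuing-education completion 67 days ago vs limit 90 → met
5. chemical safety data sheets absent → not met
6. license renewal 472 days ago vs limit 365 → not met
7. condition 'offers chemical hair treatments' holds; chemical-storage review 55 days ago vs limit 60 → met
8. condition 'offers tanning services' holds; sanitation inspection 374 days ago vs limit 365 → not met
9. premises liability coverage $210,000 ≥ $150,000 → met
10. condition 'performs microblading' holds; estheticians with active license 0 < 2 → not met
Not met: 1, 2, 3, 5, 6, 8, 10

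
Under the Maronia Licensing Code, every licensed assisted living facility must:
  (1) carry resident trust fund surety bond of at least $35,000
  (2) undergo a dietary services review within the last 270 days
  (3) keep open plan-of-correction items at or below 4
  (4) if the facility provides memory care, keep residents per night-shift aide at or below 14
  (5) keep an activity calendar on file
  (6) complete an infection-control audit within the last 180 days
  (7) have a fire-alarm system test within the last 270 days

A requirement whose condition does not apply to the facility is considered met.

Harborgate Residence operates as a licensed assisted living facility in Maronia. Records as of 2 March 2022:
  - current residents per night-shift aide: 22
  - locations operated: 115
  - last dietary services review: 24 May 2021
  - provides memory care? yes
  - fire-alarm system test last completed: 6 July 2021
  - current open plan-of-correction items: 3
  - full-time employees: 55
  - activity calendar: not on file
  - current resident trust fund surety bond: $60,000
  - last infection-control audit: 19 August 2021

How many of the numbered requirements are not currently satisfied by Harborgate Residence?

1. resident trust fund surety bond $60,000 ≥ $35,000 → met
2. dietary services review 282 days ago vs limit 270 → not met
3. open plan-of-correction items 3 ≤ 4 → met
4. condition 'provides memory care' holds; residents per night-shift aide 22 > 14 → not met
5. activity calendar absent → not met
6. infection-control audit 195 days ago vs limit 180 → not met
7. fire-alarm system test 239 days ago vs limit 270 → met
Not met: 4 of 7

4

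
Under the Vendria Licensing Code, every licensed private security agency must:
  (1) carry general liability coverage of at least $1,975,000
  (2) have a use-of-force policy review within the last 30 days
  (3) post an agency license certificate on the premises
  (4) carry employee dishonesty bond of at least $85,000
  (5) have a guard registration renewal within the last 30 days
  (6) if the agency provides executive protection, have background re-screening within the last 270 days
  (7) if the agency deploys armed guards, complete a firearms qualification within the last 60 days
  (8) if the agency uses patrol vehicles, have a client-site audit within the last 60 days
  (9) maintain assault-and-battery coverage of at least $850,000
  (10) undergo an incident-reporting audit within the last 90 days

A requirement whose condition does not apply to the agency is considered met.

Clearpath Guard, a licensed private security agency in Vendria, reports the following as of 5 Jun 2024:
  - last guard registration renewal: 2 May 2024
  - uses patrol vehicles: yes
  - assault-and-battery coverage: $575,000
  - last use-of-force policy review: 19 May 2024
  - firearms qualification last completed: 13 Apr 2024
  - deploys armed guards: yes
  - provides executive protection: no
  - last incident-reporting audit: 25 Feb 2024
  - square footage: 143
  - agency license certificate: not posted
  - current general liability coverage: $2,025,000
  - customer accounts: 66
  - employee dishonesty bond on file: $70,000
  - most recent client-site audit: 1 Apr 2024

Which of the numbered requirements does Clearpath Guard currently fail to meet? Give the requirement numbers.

3, 4, 5, 8, 9, 10

1. general liability coverage $2,025,000 ≥ $1,975,000 → met
2. use-of-force policy review 17 days ago vs limit 30 → met
3. agency license certificate absent → not met
4. employee dishonesty bond $70,000 < $85,000 → not met
5. guard registration renewal 34 days ago vs limit 30 → not met
6. condition 'provides executive protection' does not hold → requirement n/a → met
7. condition 'deploys armed guards' holds; firearms qualification 53 days ago vs limit 60 → met
8. condition 'uses patrol vehicles' holds; client-site audit 65 days ago vs limit 60 → not met
9. assault-and-battery coverage $575,000 < $850,000 → not met
10. incident-reporting audit 101 days ago vs limit 90 → not met
Not met: 3, 4, 5, 8, 9, 10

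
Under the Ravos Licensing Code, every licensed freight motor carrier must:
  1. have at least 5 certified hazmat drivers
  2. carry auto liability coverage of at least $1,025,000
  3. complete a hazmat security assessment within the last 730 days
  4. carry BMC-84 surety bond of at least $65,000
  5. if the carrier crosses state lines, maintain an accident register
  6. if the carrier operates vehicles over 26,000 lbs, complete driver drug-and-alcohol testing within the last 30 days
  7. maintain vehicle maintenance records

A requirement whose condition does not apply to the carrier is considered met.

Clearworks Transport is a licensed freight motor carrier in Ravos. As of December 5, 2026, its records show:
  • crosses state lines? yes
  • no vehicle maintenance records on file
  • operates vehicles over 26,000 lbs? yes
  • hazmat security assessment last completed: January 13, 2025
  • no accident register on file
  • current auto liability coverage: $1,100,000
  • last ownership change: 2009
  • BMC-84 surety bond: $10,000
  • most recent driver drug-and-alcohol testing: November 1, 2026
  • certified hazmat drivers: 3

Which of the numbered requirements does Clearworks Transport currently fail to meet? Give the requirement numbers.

1, 4, 5, 6, 7

1. certified hazmat drivers 3 < 5 → not met
2. auto liability coverage $1,100,000 ≥ $1,025,000 → met
3. hazmat security assessment 691 days ago vs limit 730 → met
4. BMC-84 surety bond $10,000 < $65,000 → not met
5. condition 'crosses state lines' holds; accident register absent → not met
6. condition 'operates vehicles over 26,000 lbs' holds; driver drug-and-alcohol testing 34 days ago vs limit 30 → not met
7. vehicle maintenance records absent → not met
Not met: 1, 4, 5, 6, 7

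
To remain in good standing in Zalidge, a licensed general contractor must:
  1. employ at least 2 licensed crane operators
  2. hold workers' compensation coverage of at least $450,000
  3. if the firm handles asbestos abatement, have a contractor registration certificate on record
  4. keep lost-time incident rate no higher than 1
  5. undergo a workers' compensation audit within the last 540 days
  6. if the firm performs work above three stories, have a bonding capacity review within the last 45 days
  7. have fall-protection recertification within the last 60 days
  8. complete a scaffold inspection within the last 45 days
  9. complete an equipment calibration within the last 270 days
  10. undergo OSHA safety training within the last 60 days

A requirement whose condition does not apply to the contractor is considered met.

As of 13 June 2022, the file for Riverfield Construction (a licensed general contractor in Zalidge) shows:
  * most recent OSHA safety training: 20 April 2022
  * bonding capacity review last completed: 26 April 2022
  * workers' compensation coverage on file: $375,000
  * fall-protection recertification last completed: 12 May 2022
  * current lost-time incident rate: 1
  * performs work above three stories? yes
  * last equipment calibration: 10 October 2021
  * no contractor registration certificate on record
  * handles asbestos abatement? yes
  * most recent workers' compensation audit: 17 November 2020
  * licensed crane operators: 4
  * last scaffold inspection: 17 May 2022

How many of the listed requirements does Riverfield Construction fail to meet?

4

1. licensed crane operators 4 ≥ 2 → met
2. workers' compensation coverage $375,000 < $450,000 → not met
3. condition 'handles asbestos abatement' holds; contractor registration certificate absent → not met
4. lost-time incident rate 1 ≤ 1 → met
5. workers' compensation audit 573 days ago vs limit 540 → not met
6. condition 'performs work above three stories' holds; bonding capacity review 48 days ago vs limit 45 → not met
7. fall-protection recertification 32 days ago vs limit 60 → met
8. scaffold inspection 27 days ago vs limit 45 → met
9. equipment calibration 246 days ago vs limit 270 → met
10. OSHA safety training 54 days ago vs limit 60 → met
Not met: 4 of 10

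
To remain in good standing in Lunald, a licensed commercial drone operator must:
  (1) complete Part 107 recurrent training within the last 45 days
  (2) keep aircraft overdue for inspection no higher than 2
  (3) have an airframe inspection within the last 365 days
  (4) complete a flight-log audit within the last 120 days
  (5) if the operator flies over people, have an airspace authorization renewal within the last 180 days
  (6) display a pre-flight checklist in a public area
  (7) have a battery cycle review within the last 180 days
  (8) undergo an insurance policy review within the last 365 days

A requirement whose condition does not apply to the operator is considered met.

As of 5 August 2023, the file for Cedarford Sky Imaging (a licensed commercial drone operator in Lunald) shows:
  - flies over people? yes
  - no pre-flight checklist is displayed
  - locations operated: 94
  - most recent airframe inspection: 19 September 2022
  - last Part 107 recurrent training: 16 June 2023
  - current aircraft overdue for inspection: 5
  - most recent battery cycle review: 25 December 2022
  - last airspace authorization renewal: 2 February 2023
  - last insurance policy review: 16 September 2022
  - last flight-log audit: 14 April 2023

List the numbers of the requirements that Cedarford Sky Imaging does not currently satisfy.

1. Part 107 recurrent training 50 days ago vs limit 45 → not met
2. aircraft overdue for inspection 5 > 2 → not met
3. airframe inspection 320 days ago vs limit 365 → met
4. flight-log audit 113 days ago vs limit 120 → met
5. condition 'flies over people' holds; airspace authorization renewal 184 days ago vs limit 180 → not met
6. pre-flight checklist absent → not met
7. battery cycle review 223 days ago vs limit 180 → not met
8. insurance policy review 323 days ago vs limit 365 → met
Not met: 1, 2, 5, 6, 7

1, 2, 5, 6, 7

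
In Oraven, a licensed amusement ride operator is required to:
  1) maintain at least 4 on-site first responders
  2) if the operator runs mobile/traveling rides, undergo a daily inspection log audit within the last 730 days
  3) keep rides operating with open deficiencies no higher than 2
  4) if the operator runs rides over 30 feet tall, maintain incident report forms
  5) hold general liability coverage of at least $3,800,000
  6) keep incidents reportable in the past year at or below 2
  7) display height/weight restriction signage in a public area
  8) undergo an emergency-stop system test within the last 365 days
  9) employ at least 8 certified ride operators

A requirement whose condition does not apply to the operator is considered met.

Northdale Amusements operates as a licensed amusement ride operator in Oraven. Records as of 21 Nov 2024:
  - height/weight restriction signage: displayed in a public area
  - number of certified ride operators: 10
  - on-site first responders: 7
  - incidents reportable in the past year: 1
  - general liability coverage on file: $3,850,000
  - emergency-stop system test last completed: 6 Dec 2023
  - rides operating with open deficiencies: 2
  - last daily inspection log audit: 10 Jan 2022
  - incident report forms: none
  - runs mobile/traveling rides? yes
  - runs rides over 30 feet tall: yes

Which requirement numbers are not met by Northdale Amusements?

2, 4

1. on-site first responders 7 ≥ 4 → met
2. condition 'runs mobile/traveling rides' holds; daily inspection log audit 1046 days ago vs limit 730 → not met
3. rides operating with open deficiencies 2 ≤ 2 → met
4. condition 'runs rides over 30 feet tall' holds; incident report forms absent → not met
5. general liability coverage $3,850,000 ≥ $3,800,000 → met
6. incidents reportable in the past year 1 ≤ 2 → met
7. height/weight restriction signage present → met
8. emergency-stop system test 351 days ago vs limit 365 → met
9. certified ride operators 10 ≥ 8 → met
Not met: 2, 4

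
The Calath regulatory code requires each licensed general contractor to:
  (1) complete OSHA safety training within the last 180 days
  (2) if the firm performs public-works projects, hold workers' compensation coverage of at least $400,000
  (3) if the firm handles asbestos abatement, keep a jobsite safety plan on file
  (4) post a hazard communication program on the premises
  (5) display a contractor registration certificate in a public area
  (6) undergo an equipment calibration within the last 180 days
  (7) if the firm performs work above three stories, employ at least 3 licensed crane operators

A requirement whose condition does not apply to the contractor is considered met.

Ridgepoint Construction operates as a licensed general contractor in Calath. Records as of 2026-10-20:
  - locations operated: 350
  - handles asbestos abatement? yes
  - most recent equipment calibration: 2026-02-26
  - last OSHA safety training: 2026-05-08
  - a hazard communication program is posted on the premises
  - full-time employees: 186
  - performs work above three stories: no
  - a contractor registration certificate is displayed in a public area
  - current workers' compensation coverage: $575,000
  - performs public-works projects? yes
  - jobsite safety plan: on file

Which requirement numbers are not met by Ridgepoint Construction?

6

1. OSHA safety training 165 days ago vs limit 180 → met
2. condition 'performs public-works projects' holds; workers' compensation coverage $575,000 ≥ $400,000 → met
3. condition 'handles asbestos abatement' holds; jobsite safety plan present → met
4. hazard communication program present → met
5. contractor registration certificate present → met
6. equipment calibration 236 days ago vs limit 180 → not met
7. condition 'performs work above three stories' does not hold → requirement n/a → met
Not met: 6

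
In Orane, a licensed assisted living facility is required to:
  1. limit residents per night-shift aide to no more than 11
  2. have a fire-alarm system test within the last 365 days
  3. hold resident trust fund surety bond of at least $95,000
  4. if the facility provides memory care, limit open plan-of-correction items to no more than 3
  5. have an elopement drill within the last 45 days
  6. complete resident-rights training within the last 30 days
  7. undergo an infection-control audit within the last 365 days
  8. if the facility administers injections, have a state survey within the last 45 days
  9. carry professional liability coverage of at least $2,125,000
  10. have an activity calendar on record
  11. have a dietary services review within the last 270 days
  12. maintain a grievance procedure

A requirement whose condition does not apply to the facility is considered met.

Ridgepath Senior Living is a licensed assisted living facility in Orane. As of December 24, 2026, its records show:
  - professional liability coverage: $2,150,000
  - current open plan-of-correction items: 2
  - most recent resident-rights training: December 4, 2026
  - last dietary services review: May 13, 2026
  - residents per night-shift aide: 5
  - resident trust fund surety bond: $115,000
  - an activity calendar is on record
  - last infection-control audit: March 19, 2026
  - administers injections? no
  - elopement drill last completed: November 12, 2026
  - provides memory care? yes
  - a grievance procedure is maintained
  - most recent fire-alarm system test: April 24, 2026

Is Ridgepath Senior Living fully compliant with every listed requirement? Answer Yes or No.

Yes

1. residents per night-shift aide 5 ≤ 11 → met
2. fire-alarm system test 244 days ago vs limit 365 → met
3. resident trust fund surety bond $115,000 ≥ $95,000 → met
4. condition 'provides memory care' holds; open plan-of-correction items 2 ≤ 3 → met
5. elopement drill 42 days ago vs limit 45 → met
6. resident-rights training 20 days ago vs limit 30 → met
7. infection-control audit 280 days ago vs limit 365 → met
8. condition 'administers injections' does not hold → requirement n/a → met
9. professional liability coverage $2,150,000 ≥ $2,125,000 → met
10. activity calendar present → met
11. dietary services review 225 days ago vs limit 270 → met
12. grievance procedure present → met
All met.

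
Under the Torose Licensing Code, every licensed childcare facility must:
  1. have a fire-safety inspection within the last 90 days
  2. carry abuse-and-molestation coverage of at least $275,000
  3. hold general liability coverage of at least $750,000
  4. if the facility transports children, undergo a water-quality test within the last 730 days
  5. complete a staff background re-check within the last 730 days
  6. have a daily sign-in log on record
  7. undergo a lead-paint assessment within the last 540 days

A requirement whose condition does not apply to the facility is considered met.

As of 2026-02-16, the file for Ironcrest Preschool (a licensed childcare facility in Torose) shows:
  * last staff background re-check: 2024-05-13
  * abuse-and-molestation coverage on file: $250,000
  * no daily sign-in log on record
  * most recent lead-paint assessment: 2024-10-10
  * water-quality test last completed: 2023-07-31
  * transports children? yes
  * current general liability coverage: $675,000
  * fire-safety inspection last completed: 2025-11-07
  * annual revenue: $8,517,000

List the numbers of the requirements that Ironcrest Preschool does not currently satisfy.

1. fire-safety inspection 101 days ago vs limit 90 → not met
2. abuse-and-molestation coverage $250,000 < $275,000 → not met
3. general liability coverage $675,000 < $750,000 → not met
4. condition 'transports children' holds; water-quality test 931 days ago vs limit 730 → not met
5. staff background re-check 644 days ago vs limit 730 → met
6. daily sign-in log absent → not met
7. lead-paint assessment 494 days ago vs limit 540 → met
Not met: 1, 2, 3, 4, 6

1, 2, 3, 4, 6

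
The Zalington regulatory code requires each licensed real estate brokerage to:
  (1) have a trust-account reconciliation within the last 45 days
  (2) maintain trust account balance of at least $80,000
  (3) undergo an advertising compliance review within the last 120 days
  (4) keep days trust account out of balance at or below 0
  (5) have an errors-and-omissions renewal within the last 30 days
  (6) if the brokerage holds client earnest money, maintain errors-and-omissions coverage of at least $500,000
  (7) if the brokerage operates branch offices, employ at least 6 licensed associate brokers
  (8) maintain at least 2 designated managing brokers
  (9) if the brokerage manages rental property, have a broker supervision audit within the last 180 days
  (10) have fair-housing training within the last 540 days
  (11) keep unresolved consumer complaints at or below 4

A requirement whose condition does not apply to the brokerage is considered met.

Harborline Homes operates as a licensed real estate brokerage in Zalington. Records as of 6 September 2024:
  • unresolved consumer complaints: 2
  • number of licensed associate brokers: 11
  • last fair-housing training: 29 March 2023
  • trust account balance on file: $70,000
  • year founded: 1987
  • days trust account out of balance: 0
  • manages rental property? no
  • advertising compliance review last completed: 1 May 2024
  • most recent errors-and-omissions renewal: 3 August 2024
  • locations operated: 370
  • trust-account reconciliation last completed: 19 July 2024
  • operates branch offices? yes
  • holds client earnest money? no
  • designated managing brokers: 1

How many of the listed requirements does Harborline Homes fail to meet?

5

1. trust-account reconciliation 49 days ago vs limit 45 → not met
2. trust account balance $70,000 < $80,000 → not met
3. advertising compliance review 128 days ago vs limit 120 → not met
4. days trust account out of balance 0 ≤ 0 → met
5. errors-and-omissions renewal 34 days ago vs limit 30 → not met
6. condition 'holds client earnest money' does not hold → requirement n/a → met
7. condition 'operates branch offices' holds; licensed associate brokers 11 ≥ 6 → met
8. designated managing brokers 1 < 2 → not met
9. condition 'manages rental property' does not hold → requirement n/a → met
10. fair-housing training 527 days ago vs limit 540 → met
11. unresolved consumer complaints 2 ≤ 4 → met
Not met: 5 of 11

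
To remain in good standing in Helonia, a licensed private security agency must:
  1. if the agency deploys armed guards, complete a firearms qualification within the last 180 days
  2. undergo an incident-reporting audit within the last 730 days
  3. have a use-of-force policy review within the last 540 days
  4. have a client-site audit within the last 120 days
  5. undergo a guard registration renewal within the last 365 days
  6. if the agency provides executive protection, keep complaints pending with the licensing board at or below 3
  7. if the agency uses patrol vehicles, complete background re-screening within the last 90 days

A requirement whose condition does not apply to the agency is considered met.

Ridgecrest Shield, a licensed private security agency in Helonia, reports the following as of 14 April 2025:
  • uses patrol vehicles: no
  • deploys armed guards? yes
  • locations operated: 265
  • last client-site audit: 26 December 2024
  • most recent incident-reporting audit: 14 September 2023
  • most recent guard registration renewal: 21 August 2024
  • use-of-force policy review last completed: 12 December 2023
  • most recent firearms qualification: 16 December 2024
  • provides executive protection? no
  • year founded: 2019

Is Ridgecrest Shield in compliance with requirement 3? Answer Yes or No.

Yes

3. use-of-force policy review 489 days ago vs limit 540 → met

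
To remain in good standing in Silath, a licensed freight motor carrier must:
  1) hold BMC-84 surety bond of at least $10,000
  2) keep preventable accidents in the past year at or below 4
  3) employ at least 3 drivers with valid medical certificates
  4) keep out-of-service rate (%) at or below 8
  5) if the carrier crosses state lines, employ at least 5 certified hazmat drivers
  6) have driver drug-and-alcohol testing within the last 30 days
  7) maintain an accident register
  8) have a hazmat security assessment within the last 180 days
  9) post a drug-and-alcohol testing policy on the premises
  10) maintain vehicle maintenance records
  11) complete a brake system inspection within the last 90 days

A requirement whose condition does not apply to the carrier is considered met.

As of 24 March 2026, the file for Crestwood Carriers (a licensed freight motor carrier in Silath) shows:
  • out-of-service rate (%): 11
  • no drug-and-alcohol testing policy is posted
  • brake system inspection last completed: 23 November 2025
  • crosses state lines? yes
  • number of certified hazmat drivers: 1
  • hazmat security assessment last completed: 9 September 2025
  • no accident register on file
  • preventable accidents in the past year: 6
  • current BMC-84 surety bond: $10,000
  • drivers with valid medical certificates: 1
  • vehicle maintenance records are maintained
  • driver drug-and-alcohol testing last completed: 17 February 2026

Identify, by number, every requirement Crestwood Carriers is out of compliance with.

2, 3, 4, 5, 6, 7, 8, 9, 11

1. BMC-84 surety bond $10,000 ≥ $10,000 → met
2. preventable accidents in the past year 6 > 4 → not met
3. drivers with valid medical certificates 1 < 3 → not met
4. out-of-service rate (%) 11 > 8 → not met
5. condition 'crosses state lines' holds; certified hazmat drivers 1 < 5 → not met
6. driver drug-and-alcohol testing 35 days ago vs limit 30 → not met
7. accident register absent → not met
8. hazmat security assessment 196 days ago vs limit 180 → not met
9. drug-and-alcohol testing policy absent → not met
10. vehicle maintenance records present → met
11. brake system inspection 121 days ago vs limit 90 → not met
Not met: 2, 3, 4, 5, 6, 7, 8, 9, 11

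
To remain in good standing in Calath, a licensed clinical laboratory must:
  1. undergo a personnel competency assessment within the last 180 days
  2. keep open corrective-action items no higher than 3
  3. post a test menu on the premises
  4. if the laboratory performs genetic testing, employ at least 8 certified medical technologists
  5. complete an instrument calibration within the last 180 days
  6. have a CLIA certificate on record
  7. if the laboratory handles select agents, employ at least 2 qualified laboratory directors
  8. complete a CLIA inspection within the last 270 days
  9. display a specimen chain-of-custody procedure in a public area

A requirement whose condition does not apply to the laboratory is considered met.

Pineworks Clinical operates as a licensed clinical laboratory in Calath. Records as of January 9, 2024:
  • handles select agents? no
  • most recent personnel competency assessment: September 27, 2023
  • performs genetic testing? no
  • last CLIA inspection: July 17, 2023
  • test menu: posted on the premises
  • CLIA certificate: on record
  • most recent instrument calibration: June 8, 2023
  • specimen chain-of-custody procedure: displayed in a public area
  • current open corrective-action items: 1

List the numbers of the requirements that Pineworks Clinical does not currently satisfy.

1. personnel competency assessment 104 days ago vs limit 180 → met
2. open corrective-action items 1 ≤ 3 → met
3. test menu present → met
4. condition 'performs genetic testing' does not hold → requirement n/a → met
5. instrument calibration 215 days ago vs limit 180 → not met
6. CLIA certificate present → met
7. condition 'handles select agents' does not hold → requirement n/a → met
8. CLIA inspection 176 days ago vs limit 270 → met
9. specimen chain-of-custody procedure present → met
Not met: 5

5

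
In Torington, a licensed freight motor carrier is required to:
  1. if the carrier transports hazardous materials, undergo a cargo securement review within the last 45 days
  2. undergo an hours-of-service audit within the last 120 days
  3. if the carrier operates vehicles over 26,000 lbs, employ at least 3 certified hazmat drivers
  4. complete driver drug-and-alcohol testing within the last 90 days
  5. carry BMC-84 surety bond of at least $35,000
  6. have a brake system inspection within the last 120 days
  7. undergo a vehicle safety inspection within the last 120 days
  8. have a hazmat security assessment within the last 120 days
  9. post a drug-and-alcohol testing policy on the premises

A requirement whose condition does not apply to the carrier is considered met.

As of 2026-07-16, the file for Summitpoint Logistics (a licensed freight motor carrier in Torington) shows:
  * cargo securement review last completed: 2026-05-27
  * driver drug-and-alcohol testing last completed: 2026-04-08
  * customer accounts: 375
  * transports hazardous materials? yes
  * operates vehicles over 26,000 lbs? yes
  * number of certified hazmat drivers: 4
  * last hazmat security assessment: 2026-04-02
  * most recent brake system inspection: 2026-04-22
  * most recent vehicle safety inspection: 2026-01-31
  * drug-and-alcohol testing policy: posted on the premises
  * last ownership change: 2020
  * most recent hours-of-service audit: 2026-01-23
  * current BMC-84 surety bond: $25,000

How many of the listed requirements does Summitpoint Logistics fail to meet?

5

1. condition 'transports hazardous materials' holds; cargo securement review 50 days ago vs limit 45 → not met
2. hours-of-service audit 174 days ago vs limit 120 → not met
3. condition 'operates vehicles over 26,000 lbs' holds; certified hazmat drivers 4 ≥ 3 → met
4. driver drug-and-alcohol testing 99 days ago vs limit 90 → not met
5. BMC-84 surety bond $25,000 < $35,000 → not met
6. brake system inspection 85 days ago vs limit 120 → met
7. vehicle safety inspection 166 days ago vs limit 120 → not met
8. hazmat security assessment 105 days ago vs limit 120 → met
9. drug-and-alcohol testing policy present → met
Not met: 5 of 9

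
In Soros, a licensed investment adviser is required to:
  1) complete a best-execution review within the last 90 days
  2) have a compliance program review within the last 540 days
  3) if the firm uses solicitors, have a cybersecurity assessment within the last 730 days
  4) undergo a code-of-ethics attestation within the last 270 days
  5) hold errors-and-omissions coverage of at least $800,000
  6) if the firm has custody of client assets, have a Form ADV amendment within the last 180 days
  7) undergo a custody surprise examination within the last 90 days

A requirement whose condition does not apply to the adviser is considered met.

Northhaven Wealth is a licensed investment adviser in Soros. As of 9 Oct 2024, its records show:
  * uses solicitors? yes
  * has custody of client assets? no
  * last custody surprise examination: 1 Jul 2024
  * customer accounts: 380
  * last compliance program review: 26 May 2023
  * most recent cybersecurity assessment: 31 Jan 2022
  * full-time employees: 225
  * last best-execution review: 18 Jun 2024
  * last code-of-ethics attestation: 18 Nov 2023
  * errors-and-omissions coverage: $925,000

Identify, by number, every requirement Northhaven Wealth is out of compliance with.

1. best-execution review 113 days ago vs limit 90 → not met
2. compliance program review 502 days ago vs limit 540 → met
3. condition 'uses solicitors' holds; cybersecurity assessment 982 days ago vs limit 730 → not met
4. code-of-ethics attestation 326 days ago vs limit 270 → not met
5. errors-and-omissions coverage $925,000 ≥ $800,000 → met
6. condition 'has custody of client assets' does not hold → requirement n/a → met
7. custody surprise examination 100 days ago vs limit 90 → not met
Not met: 1, 3, 4, 7

1, 3, 4, 7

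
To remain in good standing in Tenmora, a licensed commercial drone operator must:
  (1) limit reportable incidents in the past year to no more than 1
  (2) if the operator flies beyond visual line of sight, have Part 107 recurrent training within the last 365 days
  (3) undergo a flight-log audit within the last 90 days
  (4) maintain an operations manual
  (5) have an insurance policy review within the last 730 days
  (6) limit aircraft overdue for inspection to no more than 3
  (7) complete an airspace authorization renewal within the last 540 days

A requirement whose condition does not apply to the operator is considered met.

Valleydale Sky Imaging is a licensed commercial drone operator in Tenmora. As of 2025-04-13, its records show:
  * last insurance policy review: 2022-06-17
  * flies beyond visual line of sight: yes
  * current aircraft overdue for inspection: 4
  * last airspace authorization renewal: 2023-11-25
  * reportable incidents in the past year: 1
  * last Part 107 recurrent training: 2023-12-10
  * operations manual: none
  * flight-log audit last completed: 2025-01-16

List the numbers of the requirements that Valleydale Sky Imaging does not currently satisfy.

1. reportable incidents in the past year 1 ≤ 1 → met
2. condition 'flies beyond visual line of sight' holds; Part 107 recurrent training 490 days ago vs limit 365 → not met
3. flight-log audit 87 days ago vs limit 90 → met
4. operations manual absent → not met
5. insurance policy review 1031 days ago vs limit 730 → not met
6. aircraft overdue for inspection 4 > 3 → not met
7. airspace authorization renewal 505 days ago vs limit 540 → met
Not met: 2, 4, 5, 6

2, 4, 5, 6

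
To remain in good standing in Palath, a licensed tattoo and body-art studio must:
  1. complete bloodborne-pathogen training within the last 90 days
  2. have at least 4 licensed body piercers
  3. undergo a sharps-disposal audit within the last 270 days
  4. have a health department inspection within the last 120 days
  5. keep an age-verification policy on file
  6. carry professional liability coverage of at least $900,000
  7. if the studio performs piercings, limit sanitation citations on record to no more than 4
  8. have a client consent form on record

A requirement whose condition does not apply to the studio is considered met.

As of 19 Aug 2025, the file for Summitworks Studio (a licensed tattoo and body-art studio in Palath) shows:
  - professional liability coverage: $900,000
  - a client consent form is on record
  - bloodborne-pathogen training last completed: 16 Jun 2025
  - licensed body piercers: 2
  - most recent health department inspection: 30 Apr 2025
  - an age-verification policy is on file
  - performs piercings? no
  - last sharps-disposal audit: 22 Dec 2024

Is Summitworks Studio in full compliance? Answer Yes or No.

1. bloodborne-pathogen training 64 days ago vs limit 90 → met
2. licensed body piercers 2 < 4 → not met
3. sharps-disposal audit 240 days ago vs limit 270 → met
4. health department inspection 111 days ago vs limit 120 → met
5. age-verification policy present → met
6. professional liability coverage $900,000 ≥ $900,000 → met
7. condition 'performs piercings' does not hold → requirement n/a → met
8. client consent form present → met
Not met: 2

No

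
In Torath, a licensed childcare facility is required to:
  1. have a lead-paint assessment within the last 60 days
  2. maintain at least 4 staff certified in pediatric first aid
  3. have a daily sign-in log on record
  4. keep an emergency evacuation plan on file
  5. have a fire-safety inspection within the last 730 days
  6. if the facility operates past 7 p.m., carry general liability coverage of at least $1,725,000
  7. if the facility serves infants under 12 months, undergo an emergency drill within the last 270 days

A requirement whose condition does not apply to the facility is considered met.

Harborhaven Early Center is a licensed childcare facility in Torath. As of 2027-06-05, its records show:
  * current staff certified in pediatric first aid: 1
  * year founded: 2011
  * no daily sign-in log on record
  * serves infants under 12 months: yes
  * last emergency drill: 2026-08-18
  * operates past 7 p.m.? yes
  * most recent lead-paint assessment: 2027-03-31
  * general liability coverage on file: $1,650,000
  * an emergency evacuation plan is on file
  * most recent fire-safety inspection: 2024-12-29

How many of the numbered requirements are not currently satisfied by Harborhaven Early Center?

6

1. lead-paint assessment 66 days ago vs limit 60 → not met
2. staff certified in pediatric first aid 1 < 4 → not met
3. daily sign-in log absent → not met
4. emergency evacuation plan present → met
5. fire-safety inspection 888 days ago vs limit 730 → not met
6. condition 'operates past 7 p.m.' holds; general liability coverage $1,650,000 < $1,725,000 → not met
7. condition 'serves infants under 12 months' holds; emergency drill 291 days ago vs limit 270 → not met
Not met: 6 of 7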